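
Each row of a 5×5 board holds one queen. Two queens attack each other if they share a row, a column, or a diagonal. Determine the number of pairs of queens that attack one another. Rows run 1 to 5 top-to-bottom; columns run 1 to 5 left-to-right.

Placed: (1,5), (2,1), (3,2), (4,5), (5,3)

2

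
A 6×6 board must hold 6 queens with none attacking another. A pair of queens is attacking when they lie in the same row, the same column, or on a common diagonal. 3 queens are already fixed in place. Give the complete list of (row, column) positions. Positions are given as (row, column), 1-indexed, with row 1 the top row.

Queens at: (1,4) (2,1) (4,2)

(1,4) (2,1) (3,5) (4,2) (5,6) (6,3)

Row 3: attacked by (1,4)→{2,4,6}; (2,1)→{1,2}; (4,2)→{1,2,3}. Safe: 5. Place at column 5.
Row 5: attacked by (1,4)→{4}; (2,1)→{1,4}; (3,5)→{3,5}; (4,2)→{1,2,3}. Safe: 6. Place at column 6.
Row 6: attacked by (1,4)→{4}; (2,1)→{1,5}; (3,5)→{2,5}; (4,2)→{2,4}; (5,6)→{5,6}. Safe: 3. Place at column 3.
Columns [4, 1, 5, 2, 6, 3], r−c [-3, 1, -2, 2, -1, 3], r+c [5, 3, 8, 6, 11, 9] are all distinct, so no two queens attack.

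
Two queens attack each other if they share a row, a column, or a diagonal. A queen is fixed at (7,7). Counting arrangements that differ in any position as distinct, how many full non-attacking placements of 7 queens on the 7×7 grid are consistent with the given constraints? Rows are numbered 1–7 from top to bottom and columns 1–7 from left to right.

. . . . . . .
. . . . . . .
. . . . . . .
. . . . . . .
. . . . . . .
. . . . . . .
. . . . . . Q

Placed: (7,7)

4

Branch on row 1: col 2 → 1; col 3 → 1; col 4 → 1; col 5 → 1; col 6 → 0.
Sum: 1 + 1 + 1 + 1 + 0 = 4.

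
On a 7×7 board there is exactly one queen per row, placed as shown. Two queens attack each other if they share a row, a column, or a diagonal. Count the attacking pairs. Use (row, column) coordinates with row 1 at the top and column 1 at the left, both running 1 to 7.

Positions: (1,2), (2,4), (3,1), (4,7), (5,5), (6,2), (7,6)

Same column: (1,2)–(6,2) (column 2).
Total attacking pairs: 1.

1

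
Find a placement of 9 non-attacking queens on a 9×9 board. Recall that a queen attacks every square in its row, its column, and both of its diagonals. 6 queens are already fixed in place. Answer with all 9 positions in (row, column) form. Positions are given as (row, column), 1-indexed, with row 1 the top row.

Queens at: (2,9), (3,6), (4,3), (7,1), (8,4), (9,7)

(1,2) (2,9) (3,6) (4,3) (5,5) (6,8) (7,1) (8,4) (9,7)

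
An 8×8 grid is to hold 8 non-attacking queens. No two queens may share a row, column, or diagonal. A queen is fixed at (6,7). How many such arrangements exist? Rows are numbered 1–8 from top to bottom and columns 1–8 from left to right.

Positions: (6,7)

14

Branch on row 1: col 1 → 1; col 3 → 4; col 4 → 3; col 5 → 3; col 6 → 2; col 8 → 1.
Sum: 1 + 4 + 3 + 3 + 2 + 1 = 14.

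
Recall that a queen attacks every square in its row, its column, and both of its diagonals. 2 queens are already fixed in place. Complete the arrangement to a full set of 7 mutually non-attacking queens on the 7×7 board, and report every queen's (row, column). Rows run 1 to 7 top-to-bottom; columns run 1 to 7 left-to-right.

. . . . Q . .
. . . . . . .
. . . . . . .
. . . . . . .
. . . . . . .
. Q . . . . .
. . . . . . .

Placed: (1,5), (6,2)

Row 2: attacked by (1,5)→{4,5,6}; (6,2)→{2,6}. Safe: 1, 3, 7. Place at column 3.
Row 3: attacked by (1,5)→{3,5,7}; (2,3)→{2,3,4}; (6,2)→{2,5}. Safe: 1, 6. Place at column 1.
Row 4: attacked by (1,5)→{2,5}; (2,3)→{1,3,5}; (3,1)→{1,2}; (6,2)→{2,4}. Safe: 6, 7. Place at column 6.
Row 5: attacked by (1,5)→{1,5}; (2,3)→{3,6}; (3,1)→{1,3}; (4,6)→{5,6,7}; (6,2)→{1,2,3}. Safe: 4. Place at column 4.
Row 7: attacked by (1,5)→{5}; (2,3)→{3}; (3,1)→{1,5}; (4,6)→{3,6}; (5,4)→{2,4,6}; (6,2)→{1,2,3}. Safe: 7. Place at column 7.
Columns [5, 3, 1, 6, 4, 2, 7], r−c [-4, -1, 2, -2, 1, 4, 0], r+c [6, 5, 4, 10, 9, 8, 14] are all distinct, so no two queens attack.

(1,5) (2,3) (3,1) (4,6) (5,4) (6,2) (7,7)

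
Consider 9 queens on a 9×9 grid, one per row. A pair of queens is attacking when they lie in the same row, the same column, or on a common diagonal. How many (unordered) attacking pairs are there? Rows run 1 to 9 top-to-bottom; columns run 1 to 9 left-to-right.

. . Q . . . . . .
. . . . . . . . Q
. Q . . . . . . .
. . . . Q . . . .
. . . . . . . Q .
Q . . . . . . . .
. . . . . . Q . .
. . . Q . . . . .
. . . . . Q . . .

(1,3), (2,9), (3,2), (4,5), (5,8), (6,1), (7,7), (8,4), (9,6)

0

All columns are distinct and no two queens satisfy |Δrow| = |Δcol|, so no pair attacks.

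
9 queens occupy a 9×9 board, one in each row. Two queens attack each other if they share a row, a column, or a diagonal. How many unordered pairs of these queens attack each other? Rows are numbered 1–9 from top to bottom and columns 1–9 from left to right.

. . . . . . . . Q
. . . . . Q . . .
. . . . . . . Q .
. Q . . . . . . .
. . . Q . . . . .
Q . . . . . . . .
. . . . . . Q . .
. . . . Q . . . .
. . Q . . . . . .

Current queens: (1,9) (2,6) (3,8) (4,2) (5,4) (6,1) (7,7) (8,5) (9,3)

All columns are distinct and no two queens satisfy |Δrow| = |Δcol|, so no pair attacks.

0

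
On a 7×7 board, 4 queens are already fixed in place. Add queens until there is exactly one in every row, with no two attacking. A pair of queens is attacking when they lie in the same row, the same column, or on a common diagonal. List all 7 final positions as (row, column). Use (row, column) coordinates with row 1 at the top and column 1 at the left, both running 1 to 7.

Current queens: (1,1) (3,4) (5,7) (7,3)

Row 2: attacked by (1,1)→{1,2}; (3,4)→{3,4,5}; (5,7)→{4,7}; (7,3)→{3}. Safe: 6. Place at column 6.
Row 4: attacked by (1,1)→{1,4}; (2,6)→{4,6}; (3,4)→{3,4,5}; (5,7)→{6,7}; (7,3)→{3,6}. Safe: 2. Place at column 2.
Row 6: attacked by (1,1)→{1,6}; (2,6)→{2,6}; (3,4)→{1,4,7}; (4,2)→{2,4}; (5,7)→{6,7}; (7,3)→{2,3,4}. Safe: 5. Place at column 5.
Columns [1, 6, 4, 2, 7, 5, 3], r−c [0, -4, -1, 2, -2, 1, 4], r+c [2, 8, 7, 6, 12, 11, 10] are all distinct, so no two queens attack.

(1,1) (2,6) (3,4) (4,2) (5,7) (6,5) (7,3)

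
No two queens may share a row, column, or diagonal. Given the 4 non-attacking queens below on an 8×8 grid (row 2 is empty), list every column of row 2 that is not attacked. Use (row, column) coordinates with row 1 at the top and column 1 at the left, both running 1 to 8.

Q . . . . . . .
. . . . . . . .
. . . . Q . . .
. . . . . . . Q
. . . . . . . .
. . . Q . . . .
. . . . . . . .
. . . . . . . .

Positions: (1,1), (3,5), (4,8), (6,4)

columns 3, 7

(1,1) attacks row 2 at column 1 and diagonals 2.
(3,5) attacks row 2 at column 5 and diagonals 4, 6.
(4,8) attacks row 2 at column 8 and diagonals 6.
(6,4) attacks row 2 at column 4 and diagonals 8.
Attacked columns: {1, 2, 4, 5, 6, 8}. Safe: {3, 7}.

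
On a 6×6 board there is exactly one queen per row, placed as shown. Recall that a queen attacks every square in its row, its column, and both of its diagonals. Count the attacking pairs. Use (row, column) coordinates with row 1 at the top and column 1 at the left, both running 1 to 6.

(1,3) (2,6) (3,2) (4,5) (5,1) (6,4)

0

All columns are distinct and no two queens satisfy |Δrow| = |Δcol|, so no pair attacks.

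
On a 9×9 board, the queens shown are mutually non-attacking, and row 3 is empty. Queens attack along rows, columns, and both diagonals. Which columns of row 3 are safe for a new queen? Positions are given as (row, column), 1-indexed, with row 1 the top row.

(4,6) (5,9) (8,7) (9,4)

(4,6) attacks row 3 at column 6 and diagonals 5, 7.
(5,9) attacks row 3 at column 9 and diagonals 7.
(8,7) attacks row 3 at column 7 and diagonals 2.
(9,4) attacks row 3 at column 4.
Attacked columns: {2, 4, 5, 6, 7, 9}. Safe: {1, 3, 8}.

columns 1, 3, 8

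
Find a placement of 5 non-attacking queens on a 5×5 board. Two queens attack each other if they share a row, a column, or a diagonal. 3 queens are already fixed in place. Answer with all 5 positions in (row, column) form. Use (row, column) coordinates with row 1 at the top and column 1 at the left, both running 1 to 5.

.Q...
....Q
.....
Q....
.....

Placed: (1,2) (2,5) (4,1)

Row 3: attacked by (1,2)→{2,4}; (2,5)→{4,5}; (4,1)→{1,2}. Safe: 3. Place at column 3.
Row 5: attacked by (1,2)→{2}; (2,5)→{2,5}; (3,3)→{1,3,5}; (4,1)→{1,2}. Safe: 4. Place at column 4.
Columns [2, 5, 3, 1, 4], r−c [-1, -3, 0, 3, 1], r+c [3, 7, 6, 5, 9] are all distinct, so no two queens attack.

(1,2) (2,5) (3,3) (4,1) (5,4)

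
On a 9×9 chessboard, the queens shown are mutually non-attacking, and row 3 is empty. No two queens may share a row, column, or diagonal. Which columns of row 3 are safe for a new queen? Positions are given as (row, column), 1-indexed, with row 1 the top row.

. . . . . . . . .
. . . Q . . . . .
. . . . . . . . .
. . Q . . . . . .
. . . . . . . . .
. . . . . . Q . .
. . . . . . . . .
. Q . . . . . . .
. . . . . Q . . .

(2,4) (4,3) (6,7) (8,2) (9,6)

(2,4) attacks row 3 at column 4 and diagonals 3, 5.
(4,3) attacks row 3 at column 3 and diagonals 2, 4.
(6,7) attacks row 3 at column 7 and diagonals 4.
(8,2) attacks row 3 at column 2 and diagonals 7.
(9,6) attacks row 3 at column 6.
Attacked columns: {2, 3, 4, 5, 6, 7}. Safe: {1, 8, 9}.

columns 1, 8, 9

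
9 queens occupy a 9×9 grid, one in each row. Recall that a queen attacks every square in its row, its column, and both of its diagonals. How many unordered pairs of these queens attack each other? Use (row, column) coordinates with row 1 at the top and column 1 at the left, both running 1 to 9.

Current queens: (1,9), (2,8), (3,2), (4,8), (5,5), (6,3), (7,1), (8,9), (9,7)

5

Same column: (1,9)–(8,9) (column 9); (2,8)–(4,8) (column 8).
Same diagonal: (1,9)–(2,8) (|1−2| = |9−8| = 1); (1,9)–(5,5) (|1−5| = |9−5| = 4); (2,8)–(5,5) (|2−5| = |8−5| = 3).
Total attacking pairs: 5.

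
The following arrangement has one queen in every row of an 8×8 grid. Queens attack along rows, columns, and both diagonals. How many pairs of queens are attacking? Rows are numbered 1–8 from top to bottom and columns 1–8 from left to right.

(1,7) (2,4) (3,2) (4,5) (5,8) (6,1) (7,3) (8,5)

2

Same column: (4,5)–(8,5) (column 5).
Same diagonal: (5,8)–(8,5) (|5−8| = |8−5| = 3).
Total attacking pairs: 2.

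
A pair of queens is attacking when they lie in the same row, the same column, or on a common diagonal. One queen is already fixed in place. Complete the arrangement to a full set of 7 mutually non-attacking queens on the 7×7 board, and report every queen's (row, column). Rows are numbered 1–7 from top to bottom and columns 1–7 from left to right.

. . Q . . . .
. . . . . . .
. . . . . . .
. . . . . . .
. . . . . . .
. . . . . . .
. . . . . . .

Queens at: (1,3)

(1,3) (2,5) (3,7) (4,2) (5,4) (6,6) (7,1)

Row 2: attacked by (1,3)→{2,3,4}. Safe: 1, 5, 6, 7. Place at column 5.
Row 3: attacked by (1,3)→{1,3,5}; (2,5)→{4,5,6}. Safe: 2, 7. Place at column 7.
Row 4: attacked by (1,3)→{3,6}; (2,5)→{3,5,7}; (3,7)→{6,7}. Safe: 1, 2, 4. Place at column 2.
Row 5: attacked by (1,3)→{3,7}; (2,5)→{2,5}; (3,7)→{5,7}; (4,2)→{1,2,3}. Safe: 4, 6. Place at column 4.
Row 6: attacked by (1,3)→{3}; (2,5)→{1,5}; (3,7)→{4,7}; (4,2)→{2,4}; (5,4)→{3,4,5}. Safe: 6. Place at column 6.
Row 7: attacked by (1,3)→{3}; (2,5)→{5}; (3,7)→{3,7}; (4,2)→{2,5}; (5,4)→{2,4,6}; (6,6)→{5,6,7}. Safe: 1. Place at column 1.
Columns [3, 5, 7, 2, 4, 6, 1], r−c [-2, -3, -4, 2, 1, 0, 6], r+c [4, 7, 10, 6, 9, 12, 8] are all distinct, so no two queens attack.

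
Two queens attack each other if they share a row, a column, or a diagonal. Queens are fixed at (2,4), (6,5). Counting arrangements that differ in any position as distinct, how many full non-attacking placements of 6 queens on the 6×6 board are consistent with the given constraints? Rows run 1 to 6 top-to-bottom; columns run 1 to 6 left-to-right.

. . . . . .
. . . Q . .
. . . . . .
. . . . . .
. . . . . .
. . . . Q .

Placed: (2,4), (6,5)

1

Branch on row 1: col 1 → 0; col 2 → 1; col 6 → 0.
Sum: 0 + 1 + 0 = 1.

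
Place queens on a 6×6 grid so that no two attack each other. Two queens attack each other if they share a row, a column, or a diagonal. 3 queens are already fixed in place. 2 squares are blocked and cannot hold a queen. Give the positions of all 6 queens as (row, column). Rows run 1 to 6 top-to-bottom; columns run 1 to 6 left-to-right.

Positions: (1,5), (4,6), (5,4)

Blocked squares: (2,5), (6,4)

Row 2: attacked by (1,5)→{4,5,6}; (4,6)→{4,6}; (5,4)→{1,4}. Blocked: 5. Safe: 2, 3. Place at column 3.
Row 3: attacked by (1,5)→{3,5}; (2,3)→{2,3,4}; (4,6)→{5,6}; (5,4)→{2,4,6}. Safe: 1. Place at column 1.
Row 6: attacked by (1,5)→{5}; (2,3)→{3}; (3,1)→{1,4}; (4,6)→{4,6}; (5,4)→{3,4,5}. Blocked: 4. Safe: 2. Place at column 2.
Columns [5, 3, 1, 6, 4, 2], r−c [-4, -1, 2, -2, 1, 4], r+c [6, 5, 4, 10, 9, 8] are all distinct, so no two queens attack.

(1,5) (2,3) (3,1) (4,6) (5,4) (6,2)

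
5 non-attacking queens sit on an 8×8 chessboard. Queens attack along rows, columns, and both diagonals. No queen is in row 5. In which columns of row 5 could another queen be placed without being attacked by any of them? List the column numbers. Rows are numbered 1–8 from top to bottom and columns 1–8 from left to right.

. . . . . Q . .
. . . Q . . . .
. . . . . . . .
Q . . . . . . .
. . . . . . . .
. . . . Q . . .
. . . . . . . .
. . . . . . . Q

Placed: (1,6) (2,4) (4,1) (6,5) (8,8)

(1,6) attacks row 5 at column 6 and diagonals 2.
(2,4) attacks row 5 at column 4 and diagonals 1, 7.
(4,1) attacks row 5 at column 1 and diagonals 2.
(6,5) attacks row 5 at column 5 and diagonals 4, 6.
(8,8) attacks row 5 at column 8 and diagonals 5.
Attacked columns: {1, 2, 4, 5, 6, 7, 8}. Safe: {3}.

columns 3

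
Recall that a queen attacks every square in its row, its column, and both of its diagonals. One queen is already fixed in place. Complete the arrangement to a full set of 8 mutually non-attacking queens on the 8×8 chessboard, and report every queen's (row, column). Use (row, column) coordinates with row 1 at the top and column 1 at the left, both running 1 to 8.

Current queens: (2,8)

Row 1: attacked by (2,8)→{7,8}. Safe: 1, 2, 3, 4, 5, 6. Place at column 3.
Row 3: attacked by (1,3)→{1,3,5}; (2,8)→{7,8}. Safe: 2, 4, 6. Place at column 4.
Row 4: attacked by (1,3)→{3,6}; (2,8)→{6,8}; (3,4)→{3,4,5}. Safe: 1, 2, 7. Place at column 7.
Row 5: attacked by (1,3)→{3,7}; (2,8)→{5,8}; (3,4)→{2,4,6}; (4,7)→{6,7,8}. Safe: 1. Place at column 1.
Row 6: attacked by (1,3)→{3,8}; (2,8)→{4,8}; (3,4)→{1,4,7}; (4,7)→{5,7}; (5,1)→{1,2}. Safe: 6. Place at column 6.
Row 7: attacked by (1,3)→{3}; (2,8)→{3,8}; (3,4)→{4,8}; (4,7)→{4,7}; (5,1)→{1,3}; (6,6)→{5,6,7}. Safe: 2. Place at column 2.
Row 8: attacked by (1,3)→{3}; (2,8)→{2,8}; (3,4)→{4}; (4,7)→{3,7}; (5,1)→{1,4}; (6,6)→{4,6,8}; (7,2)→{1,2,3}. Safe: 5. Place at column 5.
Columns [3, 8, 4, 7, 1, 6, 2, 5], r−c [-2, -6, -1, -3, 4, 0, 5, 3], r+c [4, 10, 7, 11, 6, 12, 9, 13] are all distinct, so no two queens attack.

(1,3) (2,8) (3,4) (4,7) (5,1) (6,6) (7,2) (8,5)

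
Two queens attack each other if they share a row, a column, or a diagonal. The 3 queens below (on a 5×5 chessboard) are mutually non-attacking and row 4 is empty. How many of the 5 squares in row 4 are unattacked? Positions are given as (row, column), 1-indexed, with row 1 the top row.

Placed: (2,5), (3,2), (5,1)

1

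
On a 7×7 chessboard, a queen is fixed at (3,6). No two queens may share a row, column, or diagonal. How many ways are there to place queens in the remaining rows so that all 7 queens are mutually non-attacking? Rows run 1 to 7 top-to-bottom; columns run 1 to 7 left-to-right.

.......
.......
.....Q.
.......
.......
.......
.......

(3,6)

6

Branch on row 1: col 1 → 0; col 2 → 1; col 3 → 2; col 5 → 2; col 7 → 1.
Sum: 0 + 1 + 2 + 2 + 1 = 6.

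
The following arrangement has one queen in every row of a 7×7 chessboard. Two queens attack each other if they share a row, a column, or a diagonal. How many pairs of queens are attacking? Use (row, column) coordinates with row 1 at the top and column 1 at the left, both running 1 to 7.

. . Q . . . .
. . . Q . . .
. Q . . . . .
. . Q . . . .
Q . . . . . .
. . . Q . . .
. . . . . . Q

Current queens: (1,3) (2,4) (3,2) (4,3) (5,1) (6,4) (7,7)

5

Same column: (1,3)–(4,3) (column 3); (2,4)–(6,4) (column 4).
Same diagonal: (1,3)–(2,4) (|1−2| = |3−4| = 1); (2,4)–(5,1) (|2−5| = |4−1| = 3); (3,2)–(4,3) (|3−4| = |2−3| = 1).
Total attacking pairs: 5.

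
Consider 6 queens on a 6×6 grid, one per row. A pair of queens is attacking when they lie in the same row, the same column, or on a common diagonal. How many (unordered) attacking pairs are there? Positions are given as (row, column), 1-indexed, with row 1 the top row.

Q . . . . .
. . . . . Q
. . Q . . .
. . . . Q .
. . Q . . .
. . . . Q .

Same column: (3,3)–(5,3) (column 3); (4,5)–(6,5) (column 5).
Same diagonal: (1,1)–(3,3) (|1−3| = |1−3| = 2); (2,6)–(5,3) (|2−5| = |6−3| = 3).
Total attacking pairs: 4.

4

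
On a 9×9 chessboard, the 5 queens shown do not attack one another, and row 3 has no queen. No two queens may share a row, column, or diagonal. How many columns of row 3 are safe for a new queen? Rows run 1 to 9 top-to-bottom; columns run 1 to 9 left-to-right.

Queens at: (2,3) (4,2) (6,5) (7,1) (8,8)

(2,3) attacks row 3 at column 3 and diagonals 2, 4.
(4,2) attacks row 3 at column 2 and diagonals 1, 3.
(6,5) attacks row 3 at column 5 and diagonals 2, 8.
(7,1) attacks row 3 at column 1 and diagonals 5.
(8,8) attacks row 3 at column 8 and diagonals 3.
Attacked columns: {1, 2, 3, 4, 5, 8}. Safe: {6, 7, 9}.

3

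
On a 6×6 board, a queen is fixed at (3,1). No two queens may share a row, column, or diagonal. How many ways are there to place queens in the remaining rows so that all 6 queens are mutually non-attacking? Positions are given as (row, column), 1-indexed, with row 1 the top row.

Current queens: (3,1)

Branch on row 1: col 2 → 0; col 4 → 0; col 5 → 1; col 6 → 0.
Sum: 0 + 0 + 1 + 0 = 1.

1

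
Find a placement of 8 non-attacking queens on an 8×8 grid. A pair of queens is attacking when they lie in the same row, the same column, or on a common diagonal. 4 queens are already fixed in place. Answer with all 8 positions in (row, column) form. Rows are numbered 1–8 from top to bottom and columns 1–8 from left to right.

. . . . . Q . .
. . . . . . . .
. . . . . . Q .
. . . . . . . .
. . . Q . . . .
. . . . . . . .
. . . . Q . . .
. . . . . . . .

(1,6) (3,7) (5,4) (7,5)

Row 2: attacked by (1,6)→{5,6,7}; (3,7)→{6,7,8}; (5,4)→{1,4,7}; (7,5)→{5}. Safe: 2, 3. Place at column 2.
Row 4: attacked by (1,6)→{3,6}; (2,2)→{2,4}; (3,7)→{6,7,8}; (5,4)→{3,4,5}; (7,5)→{2,5,8}. Safe: 1. Place at column 1.
Row 6: attacked by (1,6)→{1,6}; (2,2)→{2,6}; (3,7)→{4,7}; (4,1)→{1,3}; (5,4)→{3,4,5}; (7,5)→{4,5,6}. Safe: 8. Place at column 8.
Row 8: attacked by (1,6)→{6}; (2,2)→{2,8}; (3,7)→{2,7}; (4,1)→{1,5}; (5,4)→{1,4,7}; (6,8)→{6,8}; (7,5)→{4,5,6}. Safe: 3. Place at column 3.
Columns [6, 2, 7, 1, 4, 8, 5, 3], r−c [-5, 0, -4, 3, 1, -2, 2, 5], r+c [7, 4, 10, 5, 9, 14, 12, 11] are all distinct, so no two queens attack.

(1,6) (2,2) (3,7) (4,1) (5,4) (6,8) (7,5) (8,3)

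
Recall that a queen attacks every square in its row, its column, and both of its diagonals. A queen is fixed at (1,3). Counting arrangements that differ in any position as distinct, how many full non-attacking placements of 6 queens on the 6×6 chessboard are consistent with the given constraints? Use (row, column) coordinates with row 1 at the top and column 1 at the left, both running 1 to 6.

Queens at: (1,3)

1

Branch on row 2: col 1 → 0; col 5 → 0; col 6 → 1.
Sum: 0 + 0 + 1 = 1.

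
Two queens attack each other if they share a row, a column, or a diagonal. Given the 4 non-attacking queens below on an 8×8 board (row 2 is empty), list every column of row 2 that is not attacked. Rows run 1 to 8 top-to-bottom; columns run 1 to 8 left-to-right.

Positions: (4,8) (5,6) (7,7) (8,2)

(4,8) attacks row 2 at column 8 and diagonals 6.
(5,6) attacks row 2 at column 6 and diagonals 3.
(7,7) attacks row 2 at column 7 and diagonals 2.
(8,2) attacks row 2 at column 2 and diagonals 8.
Attacked columns: {2, 3, 6, 7, 8}. Safe: {1, 4, 5}.

columns 1, 4, 5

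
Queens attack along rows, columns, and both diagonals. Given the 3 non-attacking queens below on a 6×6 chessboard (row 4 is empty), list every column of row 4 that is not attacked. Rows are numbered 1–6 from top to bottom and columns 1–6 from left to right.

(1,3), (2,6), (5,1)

(1,3) attacks row 4 at column 3 and diagonals 6.
(2,6) attacks row 4 at column 6 and diagonals 4.
(5,1) attacks row 4 at column 1 and diagonals 2.
Attacked columns: {1, 2, 3, 4, 6}. Safe: {5}.

columns 5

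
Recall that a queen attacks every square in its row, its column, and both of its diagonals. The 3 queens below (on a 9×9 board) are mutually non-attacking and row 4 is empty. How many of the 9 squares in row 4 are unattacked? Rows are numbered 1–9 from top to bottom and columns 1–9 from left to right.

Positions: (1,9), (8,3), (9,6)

4

(1,9) attacks row 4 at column 9 and diagonals 6.
(8,3) attacks row 4 at column 3 and diagonals 7.
(9,6) attacks row 4 at column 6 and diagonals 1.
Attacked columns: {1, 3, 6, 7, 9}. Safe: {2, 4, 5, 8}.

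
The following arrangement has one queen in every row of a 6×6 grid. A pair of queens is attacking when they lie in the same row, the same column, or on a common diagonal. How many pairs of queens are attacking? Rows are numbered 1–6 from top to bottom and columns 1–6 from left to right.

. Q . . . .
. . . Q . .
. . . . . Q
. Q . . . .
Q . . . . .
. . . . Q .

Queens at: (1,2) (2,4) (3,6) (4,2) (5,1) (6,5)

Same column: (1,2)–(4,2) (column 2).
Same diagonal: (2,4)–(4,2) (|2−4| = |4−2| = 2); (2,4)–(5,1) (|2−5| = |4−1| = 3); (4,2)–(5,1) (|4−5| = |2−1| = 1).
Total attacking pairs: 4.

4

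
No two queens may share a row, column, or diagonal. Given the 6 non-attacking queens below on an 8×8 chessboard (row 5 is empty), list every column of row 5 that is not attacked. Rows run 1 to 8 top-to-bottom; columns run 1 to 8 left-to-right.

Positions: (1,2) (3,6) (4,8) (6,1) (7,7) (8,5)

columns 3

(1,2) attacks row 5 at column 2 and diagonals 6.
(3,6) attacks row 5 at column 6 and diagonals 4, 8.
(4,8) attacks row 5 at column 8 and diagonals 7.
(6,1) attacks row 5 at column 1 and diagonals 2.
(7,7) attacks row 5 at column 7 and diagonals 5.
(8,5) attacks row 5 at column 5 and diagonals 2, 8.
Attacked columns: {1, 2, 4, 5, 6, 7, 8}. Safe: {3}.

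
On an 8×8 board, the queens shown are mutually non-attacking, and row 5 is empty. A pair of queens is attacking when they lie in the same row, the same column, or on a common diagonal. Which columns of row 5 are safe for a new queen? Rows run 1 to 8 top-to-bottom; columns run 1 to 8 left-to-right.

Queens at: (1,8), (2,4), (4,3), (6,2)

columns 5, 6

(1,8) attacks row 5 at column 8 and diagonals 4.
(2,4) attacks row 5 at column 4 and diagonals 1, 7.
(4,3) attacks row 5 at column 3 and diagonals 2, 4.
(6,2) attacks row 5 at column 2 and diagonals 1, 3.
Attacked columns: {1, 2, 3, 4, 7, 8}. Safe: {5, 6}.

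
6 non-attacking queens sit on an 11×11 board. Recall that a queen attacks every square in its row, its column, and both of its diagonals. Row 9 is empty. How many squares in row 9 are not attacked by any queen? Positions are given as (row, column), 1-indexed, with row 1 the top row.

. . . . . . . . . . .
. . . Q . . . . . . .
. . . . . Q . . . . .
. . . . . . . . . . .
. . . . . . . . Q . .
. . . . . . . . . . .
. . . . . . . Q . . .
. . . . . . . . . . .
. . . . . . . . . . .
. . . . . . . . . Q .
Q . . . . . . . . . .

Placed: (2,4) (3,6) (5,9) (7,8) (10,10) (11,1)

2

(2,4) attacks row 9 at column 4 and diagonals 11.
(3,6) attacks row 9 at column 6.
(5,9) attacks row 9 at column 9 and diagonals 5.
(7,8) attacks row 9 at column 8 and diagonals 6, 10.
(10,10) attacks row 9 at column 10 and diagonals 9, 11.
(11,1) attacks row 9 at column 1 and diagonals 3.
Attacked columns: {1, 3, 4, 5, 6, 8, 9, 10, 11}. Safe: {2, 7}.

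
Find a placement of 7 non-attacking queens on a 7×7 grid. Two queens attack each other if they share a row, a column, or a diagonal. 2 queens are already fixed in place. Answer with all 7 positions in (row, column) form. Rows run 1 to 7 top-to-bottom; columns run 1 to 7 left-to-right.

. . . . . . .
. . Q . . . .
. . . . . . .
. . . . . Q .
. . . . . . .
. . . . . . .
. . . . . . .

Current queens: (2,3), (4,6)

(1,5) (2,3) (3,1) (4,6) (5,4) (6,2) (7,7)

Row 1: attacked by (2,3)→{2,3,4}; (4,6)→{3,6}. Safe: 1, 5, 7. Place at column 5.
Row 3: attacked by (1,5)→{3,5,7}; (2,3)→{2,3,4}; (4,6)→{5,6,7}. Safe: 1. Place at column 1.
Row 5: attacked by (1,5)→{1,5}; (2,3)→{3,6}; (3,1)→{1,3}; (4,6)→{5,6,7}. Safe: 2, 4. Place at column 4.
Row 6: attacked by (1,5)→{5}; (2,3)→{3,7}; (3,1)→{1,4}; (4,6)→{4,6}; (5,4)→{3,4,5}. Safe: 2. Place at column 2.
Row 7: attacked by (1,5)→{5}; (2,3)→{3}; (3,1)→{1,5}; (4,6)→{3,6}; (5,4)→{2,4,6}; (6,2)→{1,2,3}. Safe: 7. Place at column 7.
Columns [5, 3, 1, 6, 4, 2, 7], r−c [-4, -1, 2, -2, 1, 4, 0], r+c [6, 5, 4, 10, 9, 8, 14] are all distinct, so no two queens attack.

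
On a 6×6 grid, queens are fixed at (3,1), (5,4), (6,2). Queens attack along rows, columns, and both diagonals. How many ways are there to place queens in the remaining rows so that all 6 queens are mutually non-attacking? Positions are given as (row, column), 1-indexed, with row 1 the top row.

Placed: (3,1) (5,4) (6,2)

1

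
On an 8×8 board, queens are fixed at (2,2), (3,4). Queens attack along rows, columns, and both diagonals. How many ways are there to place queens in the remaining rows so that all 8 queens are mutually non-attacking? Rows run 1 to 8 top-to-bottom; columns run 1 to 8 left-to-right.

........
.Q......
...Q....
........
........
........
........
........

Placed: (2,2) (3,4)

Branch on row 1: col 5 → 2; col 7 → 1; col 8 → 1.
Sum: 2 + 1 + 1 = 4.

4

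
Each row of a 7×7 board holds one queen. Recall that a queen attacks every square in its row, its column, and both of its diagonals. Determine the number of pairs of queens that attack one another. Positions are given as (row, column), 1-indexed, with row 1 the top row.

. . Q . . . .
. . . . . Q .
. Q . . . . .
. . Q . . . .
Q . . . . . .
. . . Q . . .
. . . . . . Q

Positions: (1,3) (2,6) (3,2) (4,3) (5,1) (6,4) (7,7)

2

Same column: (1,3)–(4,3) (column 3).
Same diagonal: (3,2)–(4,3) (|3−4| = |2−3| = 1).
Total attacking pairs: 2.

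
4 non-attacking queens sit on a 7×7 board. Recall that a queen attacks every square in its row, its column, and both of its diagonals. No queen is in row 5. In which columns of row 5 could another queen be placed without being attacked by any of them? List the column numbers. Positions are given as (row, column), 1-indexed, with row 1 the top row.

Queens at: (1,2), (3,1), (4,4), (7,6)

(1,2) attacks row 5 at column 2 and diagonals 6.
(3,1) attacks row 5 at column 1 and diagonals 3.
(4,4) attacks row 5 at column 4 and diagonals 3, 5.
(7,6) attacks row 5 at column 6 and diagonals 4.
Attacked columns: {1, 2, 3, 4, 5, 6}. Safe: {7}.

columns 7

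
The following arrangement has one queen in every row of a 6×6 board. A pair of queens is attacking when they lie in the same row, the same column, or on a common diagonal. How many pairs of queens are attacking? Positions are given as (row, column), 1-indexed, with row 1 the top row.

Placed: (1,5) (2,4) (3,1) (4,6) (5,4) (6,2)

Same column: (2,4)–(5,4) (column 4).
Same diagonal: (1,5)–(2,4) (|1−2| = |5−4| = 1); (2,4)–(4,6) (|2−4| = |4−6| = 2).
Total attacking pairs: 3.

3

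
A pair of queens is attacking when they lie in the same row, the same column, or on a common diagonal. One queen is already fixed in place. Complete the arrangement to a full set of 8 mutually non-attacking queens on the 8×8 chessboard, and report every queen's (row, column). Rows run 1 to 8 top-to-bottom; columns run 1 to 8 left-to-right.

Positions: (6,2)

(1,3) (2,1) (3,7) (4,5) (5,8) (6,2) (7,4) (8,6)

Row 1: attacked by (6,2)→{2,7}. Safe: 1, 3, 4, 5, 6, 8. Place at column 3.
Row 2: attacked by (1,3)→{2,3,4}; (6,2)→{2,6}. Safe: 1, 5, 7, 8. Place at column 1.
Row 3: attacked by (1,3)→{1,3,5}; (2,1)→{1,2}; (6,2)→{2,5}. Safe: 4, 6, 7, 8. Place at column 7.
Row 4: attacked by (1,3)→{3,6}; (2,1)→{1,3}; (3,7)→{6,7,8}; (6,2)→{2,4}. Safe: 5. Place at column 5.
Row 5: attacked by (1,3)→{3,7}; (2,1)→{1,4}; (3,7)→{5,7}; (4,5)→{4,5,6}; (6,2)→{1,2,3}. Safe: 8. Place at column 8.
Row 7: attacked by (1,3)→{3}; (2,1)→{1,6}; (3,7)→{3,7}; (4,5)→{2,5,8}; (5,8)→{6,8}; (6,2)→{1,2,3}. Safe: 4. Place at column 4.
Row 8: attacked by (1,3)→{3}; (2,1)→{1,7}; (3,7)→{2,7}; (4,5)→{1,5}; (5,8)→{5,8}; (6,2)→{2,4}; (7,4)→{3,4,5}. Safe: 6. Place at column 6.
Columns [3, 1, 7, 5, 8, 2, 4, 6], r−c [-2, 1, -4, -1, -3, 4, 3, 2], r+c [4, 3, 10, 9, 13, 8, 11, 14] are all distinct, so no two queens attack.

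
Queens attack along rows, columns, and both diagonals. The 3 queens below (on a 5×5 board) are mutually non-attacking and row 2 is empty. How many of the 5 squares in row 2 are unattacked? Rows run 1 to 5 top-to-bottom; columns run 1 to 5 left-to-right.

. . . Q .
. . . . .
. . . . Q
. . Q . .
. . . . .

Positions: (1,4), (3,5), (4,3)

1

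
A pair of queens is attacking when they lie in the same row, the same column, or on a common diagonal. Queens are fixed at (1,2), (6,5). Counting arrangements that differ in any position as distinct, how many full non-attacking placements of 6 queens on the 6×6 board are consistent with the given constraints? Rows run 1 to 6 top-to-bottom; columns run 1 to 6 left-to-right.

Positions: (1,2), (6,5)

Branch on row 2: col 4 → 1; col 6 → 0.
Sum: 1 + 0 = 1.

1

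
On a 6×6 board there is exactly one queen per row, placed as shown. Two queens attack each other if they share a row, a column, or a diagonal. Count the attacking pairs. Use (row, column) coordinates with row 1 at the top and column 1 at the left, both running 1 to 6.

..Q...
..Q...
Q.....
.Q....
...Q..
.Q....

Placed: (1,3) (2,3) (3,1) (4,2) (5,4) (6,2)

Same column: (1,3)–(2,3) (column 3); (4,2)–(6,2) (column 2).
Same diagonal: (1,3)–(3,1) (|1−3| = |3−1| = 2); (3,1)–(4,2) (|3−4| = |1−2| = 1).
Total attacking pairs: 4.

4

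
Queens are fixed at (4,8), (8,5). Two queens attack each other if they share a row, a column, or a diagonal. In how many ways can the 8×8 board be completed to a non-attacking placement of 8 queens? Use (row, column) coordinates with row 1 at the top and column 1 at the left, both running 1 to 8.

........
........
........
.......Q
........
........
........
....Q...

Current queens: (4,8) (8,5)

5

Branch on row 1: col 1 → 0; col 2 → 1; col 3 → 1; col 4 → 0; col 6 → 1; col 7 → 2.
Sum: 0 + 1 + 1 + 0 + 1 + 2 = 5.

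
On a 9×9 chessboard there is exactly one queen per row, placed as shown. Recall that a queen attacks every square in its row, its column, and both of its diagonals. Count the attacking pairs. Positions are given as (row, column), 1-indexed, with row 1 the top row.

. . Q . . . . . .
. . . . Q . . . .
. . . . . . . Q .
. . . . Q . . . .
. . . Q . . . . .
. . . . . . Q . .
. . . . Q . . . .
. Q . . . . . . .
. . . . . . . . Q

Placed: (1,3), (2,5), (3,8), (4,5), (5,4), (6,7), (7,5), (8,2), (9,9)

5

Same column: (2,5)–(4,5) (column 5); (2,5)–(7,5) (column 5); (4,5)–(7,5) (column 5).
Same diagonal: (4,5)–(5,4) (|4−5| = |5−4| = 1); (4,5)–(6,7) (|4−6| = |5−7| = 2).
Total attacking pairs: 5.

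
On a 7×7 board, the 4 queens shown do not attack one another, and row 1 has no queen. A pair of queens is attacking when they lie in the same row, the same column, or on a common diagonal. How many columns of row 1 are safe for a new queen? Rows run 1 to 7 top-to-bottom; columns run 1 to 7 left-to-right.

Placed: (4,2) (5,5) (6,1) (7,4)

(4,2) attacks row 1 at column 2 and diagonals 5.
(5,5) attacks row 1 at column 5 and diagonals 1.
(6,1) attacks row 1 at column 1 and diagonals 6.
(7,4) attacks row 1 at column 4.
Attacked columns: {1, 2, 4, 5, 6}. Safe: {3, 7}.

2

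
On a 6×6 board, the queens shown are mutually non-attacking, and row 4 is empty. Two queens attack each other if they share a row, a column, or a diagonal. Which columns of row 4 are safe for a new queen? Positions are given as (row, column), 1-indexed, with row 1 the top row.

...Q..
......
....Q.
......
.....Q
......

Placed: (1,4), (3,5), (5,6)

columns 2, 3

(1,4) attacks row 4 at column 4 and diagonals 1.
(3,5) attacks row 4 at column 5 and diagonals 4, 6.
(5,6) attacks row 4 at column 6 and diagonals 5.
Attacked columns: {1, 4, 5, 6}. Safe: {2, 3}.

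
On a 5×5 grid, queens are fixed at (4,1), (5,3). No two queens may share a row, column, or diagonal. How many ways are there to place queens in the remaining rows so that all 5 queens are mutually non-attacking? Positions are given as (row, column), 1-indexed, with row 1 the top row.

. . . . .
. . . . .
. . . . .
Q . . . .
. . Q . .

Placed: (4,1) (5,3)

Branch on row 1: col 2 → 0; col 5 → 1.
Sum: 0 + 1 = 1.

1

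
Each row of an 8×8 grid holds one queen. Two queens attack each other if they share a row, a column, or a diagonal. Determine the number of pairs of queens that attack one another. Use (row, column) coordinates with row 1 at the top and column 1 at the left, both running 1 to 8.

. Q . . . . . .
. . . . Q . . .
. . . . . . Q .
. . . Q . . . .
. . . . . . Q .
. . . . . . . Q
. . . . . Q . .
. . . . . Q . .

4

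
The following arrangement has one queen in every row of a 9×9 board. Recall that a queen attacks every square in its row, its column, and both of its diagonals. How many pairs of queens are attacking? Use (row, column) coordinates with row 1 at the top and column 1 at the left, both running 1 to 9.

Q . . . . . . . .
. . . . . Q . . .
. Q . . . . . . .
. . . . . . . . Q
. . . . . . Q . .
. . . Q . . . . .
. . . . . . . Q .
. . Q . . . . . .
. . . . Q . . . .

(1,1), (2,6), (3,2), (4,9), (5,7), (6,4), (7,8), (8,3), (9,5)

0

All columns are distinct and no two queens satisfy |Δrow| = |Δcol|, so no pair attacks.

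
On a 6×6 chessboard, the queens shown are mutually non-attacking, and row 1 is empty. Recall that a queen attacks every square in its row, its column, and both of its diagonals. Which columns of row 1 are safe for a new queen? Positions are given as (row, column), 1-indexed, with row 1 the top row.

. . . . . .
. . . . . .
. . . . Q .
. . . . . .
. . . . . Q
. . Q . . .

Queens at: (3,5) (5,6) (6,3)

(3,5) attacks row 1 at column 5 and diagonals 3.
(5,6) attacks row 1 at column 6 and diagonals 2.
(6,3) attacks row 1 at column 3.
Attacked columns: {2, 3, 5, 6}. Safe: {1, 4}.

columns 1, 4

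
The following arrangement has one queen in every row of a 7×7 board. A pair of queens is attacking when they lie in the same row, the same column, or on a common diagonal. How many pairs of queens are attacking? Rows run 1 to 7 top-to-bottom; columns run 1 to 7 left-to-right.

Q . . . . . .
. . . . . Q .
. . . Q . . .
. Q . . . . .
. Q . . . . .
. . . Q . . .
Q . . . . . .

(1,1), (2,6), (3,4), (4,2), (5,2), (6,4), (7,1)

Same column: (1,1)–(7,1) (column 1); (3,4)–(6,4) (column 4); (4,2)–(5,2) (column 2).
Same diagonal: (2,6)–(7,1) (|2−7| = |6−1| = 5); (3,4)–(5,2) (|3−5| = |4−2| = 2); (4,2)–(6,4) (|4−6| = |2−4| = 2).
Total attacking pairs: 6.

6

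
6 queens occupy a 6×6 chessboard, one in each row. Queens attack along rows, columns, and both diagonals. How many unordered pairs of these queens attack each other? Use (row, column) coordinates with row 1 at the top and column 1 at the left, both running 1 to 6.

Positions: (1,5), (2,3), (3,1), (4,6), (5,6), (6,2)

Same column: (4,6)–(5,6) (column 6).
Same diagonal: (2,3)–(5,6) (|2−5| = |3−6| = 3).
Total attacking pairs: 2.

2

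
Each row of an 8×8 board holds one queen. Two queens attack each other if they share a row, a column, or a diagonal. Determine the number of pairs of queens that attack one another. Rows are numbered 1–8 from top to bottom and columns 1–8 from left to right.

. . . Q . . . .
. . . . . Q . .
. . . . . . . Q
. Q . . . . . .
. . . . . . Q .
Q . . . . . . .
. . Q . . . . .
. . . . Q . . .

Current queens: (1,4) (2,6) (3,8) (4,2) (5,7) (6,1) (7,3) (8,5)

0

All columns are distinct and no two queens satisfy |Δrow| = |Δcol|, so no pair attacks.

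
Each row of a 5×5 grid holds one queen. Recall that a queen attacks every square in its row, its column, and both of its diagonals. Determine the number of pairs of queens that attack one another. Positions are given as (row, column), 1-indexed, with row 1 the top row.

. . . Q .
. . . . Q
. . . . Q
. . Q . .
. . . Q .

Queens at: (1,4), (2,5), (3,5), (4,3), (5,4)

5

Same column: (1,4)–(5,4) (column 4); (2,5)–(3,5) (column 5).
Same diagonal: (1,4)–(2,5) (|1−2| = |4−5| = 1); (2,5)–(4,3) (|2−4| = |5−3| = 2); (4,3)–(5,4) (|4−5| = |3−4| = 1).
Total attacking pairs: 5.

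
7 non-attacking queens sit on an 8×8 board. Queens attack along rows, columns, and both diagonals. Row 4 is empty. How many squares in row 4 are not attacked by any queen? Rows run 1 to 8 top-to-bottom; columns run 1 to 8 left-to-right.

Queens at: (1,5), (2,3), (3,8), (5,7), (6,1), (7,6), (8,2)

1

(1,5) attacks row 4 at column 5 and diagonals 2, 8.
(2,3) attacks row 4 at column 3 and diagonals 1, 5.
(3,8) attacks row 4 at column 8 and diagonals 7.
(5,7) attacks row 4 at column 7 and diagonals 6, 8.
(6,1) attacks row 4 at column 1 and diagonals 3.
(7,6) attacks row 4 at column 6 and diagonals 3.
(8,2) attacks row 4 at column 2 and diagonals 6.
Attacked columns: {1, 2, 3, 5, 6, 7, 8}. Safe: {4}.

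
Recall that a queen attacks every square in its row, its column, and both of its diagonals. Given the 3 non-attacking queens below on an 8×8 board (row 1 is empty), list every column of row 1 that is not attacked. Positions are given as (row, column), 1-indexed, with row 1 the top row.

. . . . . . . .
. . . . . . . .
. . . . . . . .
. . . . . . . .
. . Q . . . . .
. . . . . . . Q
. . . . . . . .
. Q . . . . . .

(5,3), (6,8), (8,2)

columns 1, 4, 5, 6

(5,3) attacks row 1 at column 3 and diagonals 7.
(6,8) attacks row 1 at column 8 and diagonals 3.
(8,2) attacks row 1 at column 2.
Attacked columns: {2, 3, 7, 8}. Safe: {1, 4, 5, 6}.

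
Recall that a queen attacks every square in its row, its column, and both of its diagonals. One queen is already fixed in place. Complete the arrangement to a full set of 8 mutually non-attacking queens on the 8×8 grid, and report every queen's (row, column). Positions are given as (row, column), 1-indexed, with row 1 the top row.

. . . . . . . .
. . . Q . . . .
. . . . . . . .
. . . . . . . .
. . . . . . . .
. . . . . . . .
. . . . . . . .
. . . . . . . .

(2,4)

Row 1: attacked by (2,4)→{3,4,5}. Safe: 1, 2, 6, 7, 8. Place at column 2.
Row 3: attacked by (1,2)→{2,4}; (2,4)→{3,4,5}. Safe: 1, 6, 7, 8. Place at column 6.
Row 4: attacked by (1,2)→{2,5}; (2,4)→{2,4,6}; (3,6)→{5,6,7}. Safe: 1, 3, 8. Place at column 8.
Row 5: attacked by (1,2)→{2,6}; (2,4)→{1,4,7}; (3,6)→{4,6,8}; (4,8)→{7,8}. Safe: 3, 5. Place at column 3.
Row 6: attacked by (1,2)→{2,7}; (2,4)→{4,8}; (3,6)→{3,6}; (4,8)→{6,8}; (5,3)→{2,3,4}. Safe: 1, 5. Place at column 1.
Row 7: attacked by (1,2)→{2,8}; (2,4)→{4}; (3,6)→{2,6}; (4,8)→{5,8}; (5,3)→{1,3,5}; (6,1)→{1,2}. Safe: 7. Place at column 7.
Row 8: attacked by (1,2)→{2}; (2,4)→{4}; (3,6)→{1,6}; (4,8)→{4,8}; (5,3)→{3,6}; (6,1)→{1,3}; (7,7)→{6,7,8}. Safe: 5. Place at column 5.
Columns [2, 4, 6, 8, 3, 1, 7, 5], r−c [-1, -2, -3, -4, 2, 5, 0, 3], r+c [3, 6, 9, 12, 8, 7, 14, 13] are all distinct, so no two queens attack.

(1,2) (2,4) (3,6) (4,8) (5,3) (6,1) (7,7) (8,5)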